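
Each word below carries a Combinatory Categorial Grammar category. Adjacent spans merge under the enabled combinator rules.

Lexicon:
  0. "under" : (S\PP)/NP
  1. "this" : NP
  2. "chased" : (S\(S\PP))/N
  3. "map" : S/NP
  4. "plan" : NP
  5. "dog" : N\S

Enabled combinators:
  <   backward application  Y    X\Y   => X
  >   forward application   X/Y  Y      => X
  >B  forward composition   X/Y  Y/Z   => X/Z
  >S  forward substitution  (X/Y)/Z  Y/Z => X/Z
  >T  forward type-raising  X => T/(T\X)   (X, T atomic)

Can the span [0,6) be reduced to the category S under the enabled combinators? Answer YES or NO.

YES

[0,6] S   <
  [0,2] S\PP   >
    [0,1] "under" : (S\PP)/NP
    [1,2] "this" : NP
  [2,6] S\(S\PP)   >
    [2,3] "chased" : (S\(S\PP))/N
    [3,6] N   <
      [3,5] S   >
        [3,4] "map" : S/NP
        [4,5] "plan" : NP
      [5,6] "dog" : N\S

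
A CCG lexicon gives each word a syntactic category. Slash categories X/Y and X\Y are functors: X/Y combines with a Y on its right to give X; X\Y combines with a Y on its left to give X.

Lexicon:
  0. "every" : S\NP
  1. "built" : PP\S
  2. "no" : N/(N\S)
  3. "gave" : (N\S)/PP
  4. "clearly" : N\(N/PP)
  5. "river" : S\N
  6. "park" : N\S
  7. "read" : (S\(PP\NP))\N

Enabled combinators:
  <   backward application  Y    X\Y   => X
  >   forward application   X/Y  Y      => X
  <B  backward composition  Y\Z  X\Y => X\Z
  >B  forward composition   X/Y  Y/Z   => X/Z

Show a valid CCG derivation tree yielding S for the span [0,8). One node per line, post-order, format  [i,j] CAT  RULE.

[0,8] S   <
  [0,2] PP\NP   <B
    [0,1] "every" : S\NP
    [1,2] "built" : PP\S
  [2,8] S\(PP\NP)   <
    [2,7] N   <
      [2,6] S   <
        [2,5] N   <
          [2,4] N/PP   >B
            [2,3] "no" : N/(N\S)
            [3,4] "gave" : (N\S)/PP
          [4,5] "clearly" : N\(N/PP)
        [5,6] "river" : S\N
      [6,7] "park" : N\S
    [7,8] "read" : (S\(PP\NP))\N

[0,1] S\NP  lex  "every"
[1,2] PP\S  lex  "built"
[0,2] PP\NP  <B  k=1
[2,3] N/(N\S)  lex  "no"
[3,4] (N\S)/PP  lex  "gave"
[2,4] N/PP  >B  k=3
[4,5] N\(N/PP)  lex  "clearly"
[2,5] N  <  k=4
[5,6] S\N  lex  "river"
[2,6] S  <  k=5
[6,7] N\S  lex  "park"
[2,7] N  <  k=6
[7,8] (S\(PP\NP))\N  lex  "read"
[2,8] S\(PP\NP)  <  k=7
[0,8] S  <  k=2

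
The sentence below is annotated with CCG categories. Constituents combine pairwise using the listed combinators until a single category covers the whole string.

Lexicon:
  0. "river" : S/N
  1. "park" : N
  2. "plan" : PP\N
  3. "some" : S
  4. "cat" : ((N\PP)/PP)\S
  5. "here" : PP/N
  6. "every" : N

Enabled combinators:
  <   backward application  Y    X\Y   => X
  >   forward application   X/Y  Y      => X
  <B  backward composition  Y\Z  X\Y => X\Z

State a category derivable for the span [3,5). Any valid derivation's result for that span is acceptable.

[0,7] S   >
  [0,1] "river" : S/N
  [1,7] N   <
    [1,3] PP   <
      [1,2] "park" : N
      [2,3] "plan" : PP\N
    [3,7] N\PP   >
      [3,5] (N\PP)/PP   <
        [3,4] "some" : S
        [4,5] "cat" : ((N\PP)/PP)\S
      [5,7] PP   >
        [5,6] "here" : PP/N
        [6,7] "every" : N

(N\PP)/PP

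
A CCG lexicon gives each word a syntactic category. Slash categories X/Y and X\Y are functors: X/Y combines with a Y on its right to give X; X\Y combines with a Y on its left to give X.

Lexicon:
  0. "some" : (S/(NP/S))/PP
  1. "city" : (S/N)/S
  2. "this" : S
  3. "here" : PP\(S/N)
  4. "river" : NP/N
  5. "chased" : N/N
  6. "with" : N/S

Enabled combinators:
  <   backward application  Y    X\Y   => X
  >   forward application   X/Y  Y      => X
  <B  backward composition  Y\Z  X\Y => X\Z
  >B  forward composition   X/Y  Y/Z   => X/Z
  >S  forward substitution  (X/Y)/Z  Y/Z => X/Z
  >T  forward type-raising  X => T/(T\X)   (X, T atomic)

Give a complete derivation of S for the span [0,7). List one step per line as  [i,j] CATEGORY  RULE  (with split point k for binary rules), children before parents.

[0,1] (S/(NP/S))/PP  lex  "some"
[1,2] (S/N)/S  lex  "city"
[2,3] S  lex  "this"
[1,3] S/N  >  k=2
[3,4] PP\(S/N)  lex  "here"
[1,4] PP  <  k=3
[0,4] S/(NP/S)  >  k=1
[4,5] NP/N  lex  "river"
[5,6] N/N  lex  "chased"
[6,7] N/S  lex  "with"
[5,7] N/S  >B  k=6
[4,7] NP/S  >B  k=5
[0,7] S  >  k=4

[0,7] S   >
  [0,4] S/(NP/S)   >
    [0,1] "some" : (S/(NP/S))/PP
    [1,4] PP   <
      [1,3] S/N   >
        [1,2] "city" : (S/N)/S
        [2,3] "this" : S
      [3,4] "here" : PP\(S/N)
  [4,7] NP/S   >B
    [4,5] "river" : NP/N
    [5,7] N/S   >B
      [5,6] "chased" : N/N
      [6,7] "with" : N/S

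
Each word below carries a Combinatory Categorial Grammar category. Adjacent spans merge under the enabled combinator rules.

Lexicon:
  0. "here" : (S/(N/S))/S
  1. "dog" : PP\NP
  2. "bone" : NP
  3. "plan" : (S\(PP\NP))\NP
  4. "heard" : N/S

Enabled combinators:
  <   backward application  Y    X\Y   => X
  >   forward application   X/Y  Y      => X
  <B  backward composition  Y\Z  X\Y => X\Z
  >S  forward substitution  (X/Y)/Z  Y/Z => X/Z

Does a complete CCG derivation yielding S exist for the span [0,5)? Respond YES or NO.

[0,5] S   >
  [0,4] S/(N/S)   >
    [0,1] "here" : (S/(N/S))/S
    [1,4] S   <
      [1,2] "dog" : PP\NP
      [2,4] S\(PP\NP)   <
        [2,3] "bone" : NP
        [3,4] "plan" : (S\(PP\NP))\NP
  [4,5] "heard" : N/S

YES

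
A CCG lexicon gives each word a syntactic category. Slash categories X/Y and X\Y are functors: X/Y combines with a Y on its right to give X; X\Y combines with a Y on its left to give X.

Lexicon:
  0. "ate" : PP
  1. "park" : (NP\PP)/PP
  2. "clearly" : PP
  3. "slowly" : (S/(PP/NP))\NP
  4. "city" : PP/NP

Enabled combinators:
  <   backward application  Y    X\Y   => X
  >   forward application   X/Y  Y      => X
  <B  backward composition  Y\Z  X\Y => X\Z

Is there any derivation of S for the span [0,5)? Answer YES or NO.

[0,5] S   >
  [0,4] S/(PP/NP)   <
    [0,3] NP   <
      [0,1] "ate" : PP
      [1,3] NP\PP   >
        [1,2] "park" : (NP\PP)/PP
        [2,3] "clearly" : PP
    [3,4] "slowly" : (S/(PP/NP))\NP
  [4,5] "city" : PP/NP

YES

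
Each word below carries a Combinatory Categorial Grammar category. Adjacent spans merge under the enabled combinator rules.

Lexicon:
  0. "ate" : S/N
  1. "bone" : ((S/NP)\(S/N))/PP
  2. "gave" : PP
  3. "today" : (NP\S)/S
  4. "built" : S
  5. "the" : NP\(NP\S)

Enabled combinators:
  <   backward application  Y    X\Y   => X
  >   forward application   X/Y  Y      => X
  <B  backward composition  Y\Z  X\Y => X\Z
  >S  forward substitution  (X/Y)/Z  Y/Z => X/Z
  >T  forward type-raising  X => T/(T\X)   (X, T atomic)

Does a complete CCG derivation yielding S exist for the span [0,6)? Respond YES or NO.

[0,6] S   >
  [0,3] S/NP   <
    [0,1] "ate" : S/N
    [1,3] (S/NP)\(S/N)   >
      [1,2] "bone" : ((S/NP)\(S/N))/PP
      [2,3] "gave" : PP
  [3,6] NP   <
    [3,5] NP\S   >
      [3,4] "today" : (NP\S)/S
      [4,5] "built" : S
    [5,6] "the" : NP\(NP\S)

YES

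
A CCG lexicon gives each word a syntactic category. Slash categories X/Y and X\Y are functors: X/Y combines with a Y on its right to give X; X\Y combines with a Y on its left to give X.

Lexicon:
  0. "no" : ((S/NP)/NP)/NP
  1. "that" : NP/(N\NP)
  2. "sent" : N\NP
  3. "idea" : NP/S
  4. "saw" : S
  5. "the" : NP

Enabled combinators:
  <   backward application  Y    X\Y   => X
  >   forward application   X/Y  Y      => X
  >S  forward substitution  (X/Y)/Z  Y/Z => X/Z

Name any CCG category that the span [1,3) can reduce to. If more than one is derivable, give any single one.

[0,6] S   >
  [0,5] S/NP   >
    [0,3] (S/NP)/NP   >
      [0,1] "no" : ((S/NP)/NP)/NP
      [1,3] NP   >
        [1,2] "that" : NP/(N\NP)
        [2,3] "sent" : N\NP
    [3,5] NP   >
      [3,4] "idea" : NP/S
      [4,5] "saw" : S
  [5,6] "the" : NP

NP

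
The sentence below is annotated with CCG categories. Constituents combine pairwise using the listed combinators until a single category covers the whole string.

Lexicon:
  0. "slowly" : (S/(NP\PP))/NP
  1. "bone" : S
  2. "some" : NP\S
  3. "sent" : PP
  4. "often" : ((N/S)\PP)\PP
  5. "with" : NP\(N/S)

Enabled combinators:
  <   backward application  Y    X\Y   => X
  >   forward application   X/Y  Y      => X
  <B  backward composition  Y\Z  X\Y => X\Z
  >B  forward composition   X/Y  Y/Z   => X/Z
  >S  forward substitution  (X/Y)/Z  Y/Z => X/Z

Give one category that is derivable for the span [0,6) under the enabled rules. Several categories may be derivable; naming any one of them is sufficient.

[0,6] S   >
  [0,3] S/(NP\PP)   >
    [0,1] "slowly" : (S/(NP\PP))/NP
    [1,3] NP   <
      [1,2] "bone" : S
      [2,3] "some" : NP\S
  [3,6] NP\PP   <B
    [3,5] (N/S)\PP   <
      [3,4] "sent" : PP
      [4,5] "often" : ((N/S)\PP)\PP
    [5,6] "with" : NP\(N/S)

S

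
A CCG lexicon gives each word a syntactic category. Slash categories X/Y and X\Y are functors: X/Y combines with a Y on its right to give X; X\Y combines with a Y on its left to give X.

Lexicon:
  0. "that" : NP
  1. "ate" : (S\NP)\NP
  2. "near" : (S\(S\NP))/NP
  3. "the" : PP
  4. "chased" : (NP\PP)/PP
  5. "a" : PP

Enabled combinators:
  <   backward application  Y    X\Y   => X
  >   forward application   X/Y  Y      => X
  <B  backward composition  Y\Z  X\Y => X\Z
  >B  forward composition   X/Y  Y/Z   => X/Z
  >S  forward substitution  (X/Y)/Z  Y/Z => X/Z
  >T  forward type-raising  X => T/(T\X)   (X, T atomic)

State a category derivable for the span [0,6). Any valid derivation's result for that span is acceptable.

[0,6] S   <
  [0,2] S\NP   <
    [0,1] "that" : NP
    [1,2] "ate" : (S\NP)\NP
  [2,6] S\(S\NP)   >
    [2,3] "near" : (S\(S\NP))/NP
    [3,6] NP   >
      [3,4] NP/(NP\PP)   >T
        [3,4] "the" : PP
      [4,6] NP\PP   >
        [4,5] "chased" : (NP\PP)/PP
        [5,6] "a" : PP

S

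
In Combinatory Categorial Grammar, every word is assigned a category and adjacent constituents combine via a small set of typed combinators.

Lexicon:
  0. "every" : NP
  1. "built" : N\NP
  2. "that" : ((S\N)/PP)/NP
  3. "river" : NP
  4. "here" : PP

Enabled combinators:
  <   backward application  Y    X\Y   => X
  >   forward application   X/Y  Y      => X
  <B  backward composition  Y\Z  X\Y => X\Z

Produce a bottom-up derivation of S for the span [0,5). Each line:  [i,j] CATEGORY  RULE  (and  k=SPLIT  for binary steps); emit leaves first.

[0,1] NP  lex  "every"
[1,2] N\NP  lex  "built"
[0,2] N  <  k=1
[2,3] ((S\N)/PP)/NP  lex  "that"
[3,4] NP  lex  "river"
[2,4] (S\N)/PP  >  k=3
[4,5] PP  lex  "here"
[2,5] S\N  >  k=4
[0,5] S  <  k=2

[0,5] S   <
  [0,2] N   <
    [0,1] "every" : NP
    [1,2] "built" : N\NP
  [2,5] S\N   >
    [2,4] (S\N)/PP   >
      [2,3] "that" : ((S\N)/PP)/NP
      [3,4] "river" : NP
    [4,5] "here" : PP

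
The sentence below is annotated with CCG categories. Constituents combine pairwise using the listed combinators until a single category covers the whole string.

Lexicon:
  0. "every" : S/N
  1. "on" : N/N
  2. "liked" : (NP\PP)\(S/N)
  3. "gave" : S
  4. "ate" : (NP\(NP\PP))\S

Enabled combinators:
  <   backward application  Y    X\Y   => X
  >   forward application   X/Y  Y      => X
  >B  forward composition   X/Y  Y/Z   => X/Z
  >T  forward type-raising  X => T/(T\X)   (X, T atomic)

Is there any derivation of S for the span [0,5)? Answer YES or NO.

NO

S/N N/N (NP\PP)\(S/N) S (NP\(NP\PP))\S
CKY chart[0,5] = {N/(N\NP), NP, NP/(NP\NP), PP/(PP\NP), S/(S\NP)}; S ∉ chart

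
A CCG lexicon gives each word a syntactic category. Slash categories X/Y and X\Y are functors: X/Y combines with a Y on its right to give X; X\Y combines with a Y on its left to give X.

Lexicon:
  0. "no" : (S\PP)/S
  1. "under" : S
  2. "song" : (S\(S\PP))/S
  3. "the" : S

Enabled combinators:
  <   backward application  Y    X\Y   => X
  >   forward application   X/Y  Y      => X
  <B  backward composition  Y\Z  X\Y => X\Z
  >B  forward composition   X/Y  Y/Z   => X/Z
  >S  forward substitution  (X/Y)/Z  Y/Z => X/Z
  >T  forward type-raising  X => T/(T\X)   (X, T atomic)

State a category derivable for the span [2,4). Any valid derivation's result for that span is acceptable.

S\(S\PP)

[0,4] S   <
  [0,2] S\PP   >
    [0,1] "no" : (S\PP)/S
    [1,2] "under" : S
  [2,4] S\(S\PP)   >
    [2,3] "song" : (S\(S\PP))/S
    [3,4] "the" : S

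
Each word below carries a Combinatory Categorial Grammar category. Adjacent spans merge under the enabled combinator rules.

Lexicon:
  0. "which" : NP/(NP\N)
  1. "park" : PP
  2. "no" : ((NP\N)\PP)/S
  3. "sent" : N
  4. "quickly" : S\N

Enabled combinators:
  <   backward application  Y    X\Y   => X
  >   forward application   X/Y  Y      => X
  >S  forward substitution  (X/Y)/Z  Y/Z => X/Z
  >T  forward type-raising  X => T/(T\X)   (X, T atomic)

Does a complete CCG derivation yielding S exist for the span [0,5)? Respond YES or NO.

NO

NP/(NP\N) PP ((NP\N)\PP)/S N S\N
CKY chart[0,5] = {N/(N\NP), NP, NP/(NP\NP), PP/(PP\NP), S/(S\NP)}; S ∉ chart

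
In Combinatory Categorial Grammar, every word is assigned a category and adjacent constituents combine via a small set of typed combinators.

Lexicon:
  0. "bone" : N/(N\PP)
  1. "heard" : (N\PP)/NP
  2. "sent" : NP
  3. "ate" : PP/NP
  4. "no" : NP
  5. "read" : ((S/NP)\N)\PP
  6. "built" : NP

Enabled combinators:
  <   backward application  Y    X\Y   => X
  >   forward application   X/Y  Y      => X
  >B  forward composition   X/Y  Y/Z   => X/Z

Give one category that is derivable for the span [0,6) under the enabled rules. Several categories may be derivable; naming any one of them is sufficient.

S/NP

[0,7] S   >
  [0,6] S/NP   <
    [0,3] N   >
      [0,1] "bone" : N/(N\PP)
      [1,3] N\PP   >
        [1,2] "heard" : (N\PP)/NP
        [2,3] "sent" : NP
    [3,6] (S/NP)\N   <
      [3,5] PP   >
        [3,4] "ate" : PP/NP
        [4,5] "no" : NP
      [5,6] "read" : ((S/NP)\N)\PP
  [6,7] "built" : NP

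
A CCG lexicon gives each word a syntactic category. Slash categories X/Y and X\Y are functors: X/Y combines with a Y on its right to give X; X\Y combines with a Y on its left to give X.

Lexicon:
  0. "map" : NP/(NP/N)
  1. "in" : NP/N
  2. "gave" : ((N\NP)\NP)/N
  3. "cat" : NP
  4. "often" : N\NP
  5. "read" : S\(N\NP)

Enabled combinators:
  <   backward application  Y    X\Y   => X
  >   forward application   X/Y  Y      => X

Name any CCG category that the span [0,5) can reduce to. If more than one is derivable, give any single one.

[0,6] S   <
  [0,5] N\NP   <
    [0,2] NP   >
      [0,1] "map" : NP/(NP/N)
      [1,2] "in" : NP/N
    [2,5] (N\NP)\NP   >
      [2,3] "gave" : ((N\NP)\NP)/N
      [3,5] N   <
        [3,4] "cat" : NP
        [4,5] "often" : N\NP
  [5,6] "read" : S\(N\NP)

N\NP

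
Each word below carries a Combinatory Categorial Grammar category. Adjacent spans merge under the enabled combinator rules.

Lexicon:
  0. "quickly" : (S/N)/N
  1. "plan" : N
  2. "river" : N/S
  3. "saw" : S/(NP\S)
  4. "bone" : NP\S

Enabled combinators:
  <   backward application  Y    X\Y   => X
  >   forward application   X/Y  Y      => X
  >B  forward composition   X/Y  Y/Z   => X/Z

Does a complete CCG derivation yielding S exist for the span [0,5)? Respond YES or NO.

[0,5] S   >
  [0,2] S/N   >
    [0,1] "quickly" : (S/N)/N
    [1,2] "plan" : N
  [2,5] N   >
    [2,3] "river" : N/S
    [3,5] S   >
      [3,4] "saw" : S/(NP\S)
      [4,5] "bone" : NP\S

YES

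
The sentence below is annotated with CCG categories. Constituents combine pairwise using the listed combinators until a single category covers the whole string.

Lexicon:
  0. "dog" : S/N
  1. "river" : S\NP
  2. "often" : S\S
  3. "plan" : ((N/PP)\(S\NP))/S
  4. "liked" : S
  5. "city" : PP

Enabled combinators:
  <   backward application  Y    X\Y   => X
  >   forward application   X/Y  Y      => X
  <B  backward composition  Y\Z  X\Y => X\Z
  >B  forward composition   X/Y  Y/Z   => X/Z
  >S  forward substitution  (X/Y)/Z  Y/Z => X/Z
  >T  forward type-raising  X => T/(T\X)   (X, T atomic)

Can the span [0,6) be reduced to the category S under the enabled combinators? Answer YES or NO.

YES

[0,6] S   >
  [0,1] "dog" : S/N
  [1,6] N   >
    [1,5] N/PP   <
      [1,3] S\NP   <B
        [1,2] "river" : S\NP
        [2,3] "often" : S\S
      [3,5] (N/PP)\(S\NP)   >
        [3,4] "plan" : ((N/PP)\(S\NP))/S
        [4,5] "liked" : S
    [5,6] "city" : PP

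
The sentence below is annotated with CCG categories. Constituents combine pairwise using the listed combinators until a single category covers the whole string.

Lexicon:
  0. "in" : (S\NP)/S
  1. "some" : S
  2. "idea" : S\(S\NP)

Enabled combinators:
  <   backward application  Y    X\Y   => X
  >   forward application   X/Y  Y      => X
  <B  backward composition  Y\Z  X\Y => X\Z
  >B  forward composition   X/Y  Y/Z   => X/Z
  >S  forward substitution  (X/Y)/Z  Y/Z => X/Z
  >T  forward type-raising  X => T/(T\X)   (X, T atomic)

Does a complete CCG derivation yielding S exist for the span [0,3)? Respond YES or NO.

[0,3] S   <
  [0,2] S\NP   >
    [0,1] "in" : (S\NP)/S
    [1,2] "some" : S
  [2,3] "idea" : S\(S\NP)

YES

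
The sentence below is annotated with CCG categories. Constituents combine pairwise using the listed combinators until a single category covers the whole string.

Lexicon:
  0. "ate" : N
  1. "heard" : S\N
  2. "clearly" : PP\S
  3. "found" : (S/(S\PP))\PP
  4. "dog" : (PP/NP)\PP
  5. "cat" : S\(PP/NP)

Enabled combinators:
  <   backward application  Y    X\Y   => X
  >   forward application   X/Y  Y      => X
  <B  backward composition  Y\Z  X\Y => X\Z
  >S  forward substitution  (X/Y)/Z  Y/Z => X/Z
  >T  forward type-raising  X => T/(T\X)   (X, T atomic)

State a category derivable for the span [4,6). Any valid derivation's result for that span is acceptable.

S\PP

[0,6] S   >
  [0,4] S/(S\PP)   <
    [0,3] PP   <
      [0,2] S   >
        [0,1] S/(S\N)   >T
          [0,1] "ate" : N
        [1,2] "heard" : S\N
      [2,3] "clearly" : PP\S
    [3,4] "found" : (S/(S\PP))\PP
  [4,6] S\PP   <B
    [4,5] "dog" : (PP/NP)\PP
    [5,6] "cat" : S\(PP/NP)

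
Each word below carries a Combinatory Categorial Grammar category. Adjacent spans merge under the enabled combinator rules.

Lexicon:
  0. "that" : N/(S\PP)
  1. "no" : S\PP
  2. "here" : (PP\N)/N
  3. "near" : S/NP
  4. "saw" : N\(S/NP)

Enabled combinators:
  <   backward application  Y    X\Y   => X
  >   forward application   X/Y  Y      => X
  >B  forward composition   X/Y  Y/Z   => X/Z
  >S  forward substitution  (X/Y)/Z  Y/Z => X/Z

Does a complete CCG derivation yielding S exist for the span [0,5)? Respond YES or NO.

N/(S\PP) S\PP (PP\N)/N S/NP N\(S/NP)
CKY chart[0,5] = {PP}; S ∉ chart

NO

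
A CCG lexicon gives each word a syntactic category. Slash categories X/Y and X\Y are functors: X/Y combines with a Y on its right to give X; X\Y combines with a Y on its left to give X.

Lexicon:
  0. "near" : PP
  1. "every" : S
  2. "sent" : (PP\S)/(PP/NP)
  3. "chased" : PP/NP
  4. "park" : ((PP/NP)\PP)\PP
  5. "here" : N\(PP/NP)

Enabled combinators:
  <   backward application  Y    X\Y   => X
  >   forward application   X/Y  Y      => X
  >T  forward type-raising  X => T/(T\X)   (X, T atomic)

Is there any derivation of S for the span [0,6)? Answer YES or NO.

NO

PP S (PP\S)/(PP/NP) PP/NP ((PP/NP)\PP)\PP N\(PP/NP)
CKY chart[0,6] = {N, N/(N\N), NP/(NP\N), PP/(PP\N), S/(S\N)}; S ∉ chart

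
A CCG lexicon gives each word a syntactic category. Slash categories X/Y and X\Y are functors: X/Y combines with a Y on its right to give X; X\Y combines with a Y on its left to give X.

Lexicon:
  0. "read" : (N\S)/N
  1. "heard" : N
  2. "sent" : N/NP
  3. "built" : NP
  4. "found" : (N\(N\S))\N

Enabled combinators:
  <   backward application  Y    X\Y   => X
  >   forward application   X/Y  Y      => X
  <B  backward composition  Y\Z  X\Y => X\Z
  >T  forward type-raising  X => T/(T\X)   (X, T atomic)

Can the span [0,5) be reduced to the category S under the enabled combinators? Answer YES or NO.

(N\S)/N N N/NP NP (N\(N\S))\N
CKY chart[0,5] = {N, N/(N\N), NP/(NP\N), PP/(PP\N), S/(S\N)}; S ∉ chart

NO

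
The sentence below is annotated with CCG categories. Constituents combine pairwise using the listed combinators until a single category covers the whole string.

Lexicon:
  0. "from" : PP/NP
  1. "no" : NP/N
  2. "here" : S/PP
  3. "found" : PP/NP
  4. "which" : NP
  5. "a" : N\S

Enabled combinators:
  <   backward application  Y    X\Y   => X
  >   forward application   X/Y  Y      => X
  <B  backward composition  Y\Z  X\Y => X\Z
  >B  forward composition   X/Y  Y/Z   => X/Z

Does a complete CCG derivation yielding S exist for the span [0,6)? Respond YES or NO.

NO

PP/NP NP/N S/PP PP/NP NP N\S
CKY chart[0,6] = {PP}; S ∉ chart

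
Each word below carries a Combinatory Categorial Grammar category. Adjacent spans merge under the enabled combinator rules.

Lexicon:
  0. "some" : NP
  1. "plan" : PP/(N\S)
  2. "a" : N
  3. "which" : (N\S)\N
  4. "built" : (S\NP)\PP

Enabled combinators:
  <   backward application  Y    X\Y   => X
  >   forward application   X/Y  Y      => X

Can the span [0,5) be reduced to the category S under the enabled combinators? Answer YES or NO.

YES

[0,5] S   <
  [0,1] "some" : NP
  [1,5] S\NP   <
    [1,4] PP   >
      [1,2] "plan" : PP/(N\S)
      [2,4] N\S   <
        [2,3] "a" : N
        [3,4] "which" : (N\S)\N
    [4,5] "built" : (S\NP)\PP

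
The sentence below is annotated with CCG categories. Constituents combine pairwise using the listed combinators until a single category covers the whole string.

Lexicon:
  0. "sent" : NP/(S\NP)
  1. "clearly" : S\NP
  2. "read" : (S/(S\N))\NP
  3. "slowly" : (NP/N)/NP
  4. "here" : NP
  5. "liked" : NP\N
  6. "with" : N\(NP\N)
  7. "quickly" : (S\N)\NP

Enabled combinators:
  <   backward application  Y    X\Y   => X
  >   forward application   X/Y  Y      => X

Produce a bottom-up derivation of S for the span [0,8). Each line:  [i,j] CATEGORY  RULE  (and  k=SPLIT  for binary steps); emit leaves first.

[0,8] S   >
  [0,3] S/(S\N)   <
    [0,2] NP   >
      [0,1] "sent" : NP/(S\NP)
      [1,2] "clearly" : S\NP
    [2,3] "read" : (S/(S\N))\NP
  [3,8] S\N   <
    [3,7] NP   >
      [3,5] NP/N   >
        [3,4] "slowly" : (NP/N)/NP
        [4,5] "here" : NP
      [5,7] N   <
        [5,6] "liked" : NP\N
        [6,7] "with" : N\(NP\N)
    [7,8] "quickly" : (S\N)\NP

[0,1] NP/(S\NP)  lex  "sent"
[1,2] S\NP  lex  "clearly"
[0,2] NP  >  k=1
[2,3] (S/(S\N))\NP  lex  "read"
[0,3] S/(S\N)  <  k=2
[3,4] (NP/N)/NP  lex  "slowly"
[4,5] NP  lex  "here"
[3,5] NP/N  >  k=4
[5,6] NP\N  lex  "liked"
[6,7] N\(NP\N)  lex  "with"
[5,7] N  <  k=6
[3,7] NP  >  k=5
[7,8] (S\N)\NP  lex  "quickly"
[3,8] S\N  <  k=7
[0,8] S  >  k=3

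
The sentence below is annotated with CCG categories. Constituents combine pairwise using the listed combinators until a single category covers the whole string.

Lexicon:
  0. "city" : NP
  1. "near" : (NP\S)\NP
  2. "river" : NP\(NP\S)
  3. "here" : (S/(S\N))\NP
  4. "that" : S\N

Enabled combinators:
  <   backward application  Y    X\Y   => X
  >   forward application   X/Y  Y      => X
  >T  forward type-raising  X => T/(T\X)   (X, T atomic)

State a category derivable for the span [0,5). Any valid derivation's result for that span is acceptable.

S

[0,5] S   >
  [0,4] S/(S\N)   <
    [0,3] NP   <
      [0,2] NP\S   <
        [0,1] "city" : NP
        [1,2] "near" : (NP\S)\NP
      [2,3] "river" : NP\(NP\S)
    [3,4] "here" : (S/(S\N))\NP
  [4,5] "that" : S\N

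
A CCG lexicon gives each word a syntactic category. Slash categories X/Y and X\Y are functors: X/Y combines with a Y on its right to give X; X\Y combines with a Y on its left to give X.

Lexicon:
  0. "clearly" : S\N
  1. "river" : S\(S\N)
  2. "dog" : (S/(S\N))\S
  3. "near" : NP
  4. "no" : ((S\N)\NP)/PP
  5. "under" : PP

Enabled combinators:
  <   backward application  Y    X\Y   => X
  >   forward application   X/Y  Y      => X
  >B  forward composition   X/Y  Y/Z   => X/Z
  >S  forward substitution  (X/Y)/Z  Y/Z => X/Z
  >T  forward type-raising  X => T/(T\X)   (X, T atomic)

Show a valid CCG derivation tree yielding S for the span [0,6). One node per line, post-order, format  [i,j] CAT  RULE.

[0,6] S   >
  [0,3] S/(S\N)   <
    [0,2] S   <
      [0,1] "clearly" : S\N
      [1,2] "river" : S\(S\N)
    [2,3] "dog" : (S/(S\N))\S
  [3,6] S\N   <
    [3,4] "near" : NP
    [4,6] (S\N)\NP   >
      [4,5] "no" : ((S\N)\NP)/PP
      [5,6] "under" : PP

[0,1] S\N  lex  "clearly"
[1,2] S\(S\N)  lex  "river"
[0,2] S  <  k=1
[2,3] (S/(S\N))\S  lex  "dog"
[0,3] S/(S\N)  <  k=2
[3,4] NP  lex  "near"
[4,5] ((S\N)\NP)/PP  lex  "no"
[5,6] PP  lex  "under"
[4,6] (S\N)\NP  >  k=5
[3,6] S\N  <  k=4
[0,6] S  >  k=3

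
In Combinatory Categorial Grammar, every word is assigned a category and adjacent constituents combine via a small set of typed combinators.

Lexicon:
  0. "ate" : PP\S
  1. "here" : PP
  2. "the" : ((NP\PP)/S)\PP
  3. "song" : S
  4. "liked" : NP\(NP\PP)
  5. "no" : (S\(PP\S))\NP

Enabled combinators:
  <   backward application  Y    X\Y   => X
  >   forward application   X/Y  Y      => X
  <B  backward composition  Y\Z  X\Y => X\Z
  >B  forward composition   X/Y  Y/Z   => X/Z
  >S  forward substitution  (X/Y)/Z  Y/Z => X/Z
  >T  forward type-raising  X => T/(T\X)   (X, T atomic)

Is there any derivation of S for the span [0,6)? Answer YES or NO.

[0,6] S   <
  [0,1] "ate" : PP\S
  [1,6] S\(PP\S)   <
    [1,5] NP   <
      [1,4] NP\PP   >
        [1,3] (NP\PP)/S   <
          [1,2] "here" : PP
          [2,3] "the" : ((NP\PP)/S)\PP
        [3,4] "song" : S
      [4,5] "liked" : NP\(NP\PP)
    [5,6] "no" : (S\(PP\S))\NP

YES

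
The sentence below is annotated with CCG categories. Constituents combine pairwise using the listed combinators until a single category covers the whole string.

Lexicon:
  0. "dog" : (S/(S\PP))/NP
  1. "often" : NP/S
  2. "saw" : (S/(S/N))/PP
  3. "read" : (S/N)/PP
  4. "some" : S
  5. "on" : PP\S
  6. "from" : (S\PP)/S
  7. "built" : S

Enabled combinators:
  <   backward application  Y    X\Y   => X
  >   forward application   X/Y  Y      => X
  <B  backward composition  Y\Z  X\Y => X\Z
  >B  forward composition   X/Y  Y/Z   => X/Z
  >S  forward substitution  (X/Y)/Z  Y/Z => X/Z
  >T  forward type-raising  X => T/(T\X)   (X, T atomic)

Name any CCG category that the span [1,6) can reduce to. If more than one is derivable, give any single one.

NP

[0,8] S   >
  [0,6] S/(S\PP)   >
    [0,1] "dog" : (S/(S\PP))/NP
    [1,6] NP   >
      [1,2] "often" : NP/S
      [2,6] S   >
        [2,4] S/PP   >S
          [2,3] "saw" : (S/(S/N))/PP
          [3,4] "read" : (S/N)/PP
        [4,6] PP   <
          [4,5] "some" : S
          [5,6] "on" : PP\S
  [6,8] S\PP   >
    [6,7] "from" : (S\PP)/S
    [7,8] "built" : S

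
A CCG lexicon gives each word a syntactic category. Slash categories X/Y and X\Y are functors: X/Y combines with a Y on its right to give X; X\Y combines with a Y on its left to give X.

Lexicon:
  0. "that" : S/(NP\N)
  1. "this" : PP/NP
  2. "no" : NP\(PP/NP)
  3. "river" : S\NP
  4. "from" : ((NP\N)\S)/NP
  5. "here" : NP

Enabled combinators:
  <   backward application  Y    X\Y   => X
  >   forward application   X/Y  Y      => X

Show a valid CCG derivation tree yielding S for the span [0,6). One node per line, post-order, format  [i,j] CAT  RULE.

[0,6] S   >
  [0,1] "that" : S/(NP\N)
  [1,6] NP\N   <
    [1,4] S   <
      [1,3] NP   <
        [1,2] "this" : PP/NP
        [2,3] "no" : NP\(PP/NP)
      [3,4] "river" : S\NP
    [4,6] (NP\N)\S   >
      [4,5] "from" : ((NP\N)\S)/NP
      [5,6] "here" : NP

[0,1] S/(NP\N)  lex  "that"
[1,2] PP/NP  lex  "this"
[2,3] NP\(PP/NP)  lex  "no"
[1,3] NP  <  k=2
[3,4] S\NP  lex  "river"
[1,4] S  <  k=3
[4,5] ((NP\N)\S)/NP  lex  "from"
[5,6] NP  lex  "here"
[4,6] (NP\N)\S  >  k=5
[1,6] NP\N  <  k=4
[0,6] S  >  k=1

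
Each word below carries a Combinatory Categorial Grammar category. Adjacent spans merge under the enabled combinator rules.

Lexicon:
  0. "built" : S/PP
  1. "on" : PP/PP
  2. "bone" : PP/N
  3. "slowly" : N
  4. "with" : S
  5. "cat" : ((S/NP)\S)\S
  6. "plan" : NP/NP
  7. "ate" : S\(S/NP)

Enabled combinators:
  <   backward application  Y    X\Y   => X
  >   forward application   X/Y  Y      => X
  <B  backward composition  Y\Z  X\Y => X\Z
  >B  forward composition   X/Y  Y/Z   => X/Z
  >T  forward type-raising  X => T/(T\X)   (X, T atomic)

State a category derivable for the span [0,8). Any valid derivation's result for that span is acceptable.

S

[0,8] S   <
  [0,7] S/NP   >B
    [0,6] S/NP   <
      [0,4] S   >
        [0,2] S/PP   >B
          [0,1] "built" : S/PP
          [1,2] "on" : PP/PP
        [2,4] PP   >
          [2,3] "bone" : PP/N
          [3,4] "slowly" : N
      [4,6] (S/NP)\S   <
        [4,5] "with" : S
        [5,6] "cat" : ((S/NP)\S)\S
    [6,7] "plan" : NP/NP
  [7,8] "ate" : S\(S/NP)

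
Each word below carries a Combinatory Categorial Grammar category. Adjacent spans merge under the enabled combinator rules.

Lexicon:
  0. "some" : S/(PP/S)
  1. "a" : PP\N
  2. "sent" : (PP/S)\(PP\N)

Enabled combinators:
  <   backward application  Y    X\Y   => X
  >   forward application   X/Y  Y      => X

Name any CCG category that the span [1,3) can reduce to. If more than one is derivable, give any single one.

PP/S

[0,3] S   >
  [0,1] "some" : S/(PP/S)
  [1,3] PP/S   <
    [1,2] "a" : PP\N
    [2,3] "sent" : (PP/S)\(PP\N)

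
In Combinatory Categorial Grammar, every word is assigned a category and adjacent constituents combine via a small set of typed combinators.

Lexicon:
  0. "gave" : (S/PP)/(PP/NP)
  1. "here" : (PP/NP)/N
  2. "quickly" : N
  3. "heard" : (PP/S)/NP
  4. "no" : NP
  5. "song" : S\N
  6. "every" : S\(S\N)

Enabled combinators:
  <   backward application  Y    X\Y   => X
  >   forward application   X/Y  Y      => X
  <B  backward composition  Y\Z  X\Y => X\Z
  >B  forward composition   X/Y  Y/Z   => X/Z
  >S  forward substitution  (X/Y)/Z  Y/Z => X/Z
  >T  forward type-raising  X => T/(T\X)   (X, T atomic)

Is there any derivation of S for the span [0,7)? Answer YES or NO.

[0,7] S   >
  [0,3] S/PP   >
    [0,1] "gave" : (S/PP)/(PP/NP)
    [1,3] PP/NP   >
      [1,2] "here" : (PP/NP)/N
      [2,3] "quickly" : N
  [3,7] PP   >
    [3,5] PP/S   >
      [3,4] "heard" : (PP/S)/NP
      [4,5] "no" : NP
    [5,7] S   <
      [5,6] "song" : S\N
      [6,7] "every" : S\(S\N)

YES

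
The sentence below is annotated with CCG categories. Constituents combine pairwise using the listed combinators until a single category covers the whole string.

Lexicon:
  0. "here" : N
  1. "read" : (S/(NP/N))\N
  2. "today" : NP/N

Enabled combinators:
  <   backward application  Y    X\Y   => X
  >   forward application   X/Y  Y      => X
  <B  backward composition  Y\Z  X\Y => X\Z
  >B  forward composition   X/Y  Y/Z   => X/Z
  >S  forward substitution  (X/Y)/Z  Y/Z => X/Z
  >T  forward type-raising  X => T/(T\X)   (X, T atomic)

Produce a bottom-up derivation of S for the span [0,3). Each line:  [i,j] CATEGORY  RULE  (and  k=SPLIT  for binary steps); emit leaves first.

[0,1] N  lex  "here"
[1,2] (S/(NP/N))\N  lex  "read"
[0,2] S/(NP/N)  <  k=1
[2,3] NP/N  lex  "today"
[0,3] S  >  k=2

[0,3] S   >
  [0,2] S/(NP/N)   <
    [0,1] "here" : N
    [1,2] "read" : (S/(NP/N))\N
  [2,3] "today" : NP/N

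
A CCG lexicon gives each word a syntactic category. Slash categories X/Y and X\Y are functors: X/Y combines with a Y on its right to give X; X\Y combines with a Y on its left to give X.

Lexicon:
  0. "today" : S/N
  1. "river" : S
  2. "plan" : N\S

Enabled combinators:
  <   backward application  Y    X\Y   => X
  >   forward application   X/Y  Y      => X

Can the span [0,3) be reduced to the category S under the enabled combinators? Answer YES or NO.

[0,3] S   >
  [0,1] "today" : S/N
  [1,3] N   <
    [1,2] "river" : S
    [2,3] "plan" : N\S

YES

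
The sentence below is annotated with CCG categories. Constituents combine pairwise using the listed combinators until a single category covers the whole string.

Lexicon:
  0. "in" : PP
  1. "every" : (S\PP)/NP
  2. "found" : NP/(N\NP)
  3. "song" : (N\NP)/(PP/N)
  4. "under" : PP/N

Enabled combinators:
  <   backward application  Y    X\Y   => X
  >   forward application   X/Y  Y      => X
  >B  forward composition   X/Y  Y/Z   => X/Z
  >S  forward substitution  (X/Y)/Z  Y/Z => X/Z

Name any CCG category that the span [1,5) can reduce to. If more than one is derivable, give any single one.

S\PP

[0,5] S   <
  [0,1] "in" : PP
  [1,5] S\PP   >
    [1,2] "every" : (S\PP)/NP
    [2,5] NP   >
      [2,3] "found" : NP/(N\NP)
      [3,5] N\NP   >
        [3,4] "song" : (N\NP)/(PP/N)
        [4,5] "under" : PP/N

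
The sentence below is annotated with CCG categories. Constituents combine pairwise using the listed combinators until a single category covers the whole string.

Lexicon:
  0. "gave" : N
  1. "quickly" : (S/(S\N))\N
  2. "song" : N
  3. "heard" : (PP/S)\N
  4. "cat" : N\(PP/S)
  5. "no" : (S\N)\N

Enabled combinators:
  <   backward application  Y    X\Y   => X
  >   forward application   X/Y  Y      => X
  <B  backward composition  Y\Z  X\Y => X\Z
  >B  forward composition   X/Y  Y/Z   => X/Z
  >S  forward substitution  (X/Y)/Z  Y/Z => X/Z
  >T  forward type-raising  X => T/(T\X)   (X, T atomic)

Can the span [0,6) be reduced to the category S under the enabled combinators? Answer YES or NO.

[0,6] S   >
  [0,2] S/(S\N)   <
    [0,1] "gave" : N
    [1,2] "quickly" : (S/(S\N))\N
  [2,6] S\N   <
    [2,5] N   <
      [2,4] PP/S   <
        [2,3] "song" : N
        [3,4] "heard" : (PP/S)\N
      [4,5] "cat" : N\(PP/S)
    [5,6] "no" : (S\N)\N

YES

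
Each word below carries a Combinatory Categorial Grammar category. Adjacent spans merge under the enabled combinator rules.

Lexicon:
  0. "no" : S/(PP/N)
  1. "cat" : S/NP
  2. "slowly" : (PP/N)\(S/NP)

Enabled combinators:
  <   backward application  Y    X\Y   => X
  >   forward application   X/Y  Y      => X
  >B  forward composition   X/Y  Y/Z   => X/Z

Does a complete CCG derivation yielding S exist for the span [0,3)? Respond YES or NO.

YES

[0,3] S   >
  [0,1] "no" : S/(PP/N)
  [1,3] PP/N   <
    [1,2] "cat" : S/NP
    [2,3] "slowly" : (PP/N)\(S/NP)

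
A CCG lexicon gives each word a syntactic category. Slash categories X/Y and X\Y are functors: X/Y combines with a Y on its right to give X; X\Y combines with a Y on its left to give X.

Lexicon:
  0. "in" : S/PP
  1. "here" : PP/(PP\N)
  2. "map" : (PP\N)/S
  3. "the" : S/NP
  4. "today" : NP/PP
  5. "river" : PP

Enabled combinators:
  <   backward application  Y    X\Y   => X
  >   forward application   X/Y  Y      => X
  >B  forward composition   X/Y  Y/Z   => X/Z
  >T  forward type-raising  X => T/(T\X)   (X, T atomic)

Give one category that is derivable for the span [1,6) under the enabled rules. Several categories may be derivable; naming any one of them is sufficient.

[0,6] S   >
  [0,1] "in" : S/PP
  [1,6] PP   >
    [1,2] "here" : PP/(PP\N)
    [2,6] PP\N   >
      [2,3] "map" : (PP\N)/S
      [3,6] S   >
        [3,4] "the" : S/NP
        [4,6] NP   >
          [4,5] "today" : NP/PP
          [5,6] "river" : PP

PP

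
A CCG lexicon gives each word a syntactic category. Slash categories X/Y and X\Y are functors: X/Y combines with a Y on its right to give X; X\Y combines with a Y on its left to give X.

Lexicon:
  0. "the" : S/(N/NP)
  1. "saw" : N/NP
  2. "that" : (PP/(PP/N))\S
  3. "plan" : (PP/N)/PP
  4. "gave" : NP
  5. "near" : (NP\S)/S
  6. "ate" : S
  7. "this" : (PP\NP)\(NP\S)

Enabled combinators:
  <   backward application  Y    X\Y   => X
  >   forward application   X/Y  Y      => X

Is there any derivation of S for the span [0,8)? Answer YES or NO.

NO

S/(N/NP) N/NP (PP/(PP/N))\S (PP/N)/PP NP (NP\S)/S S (PP\NP)\(NP\S)
CKY chart[0,8] = {PP}; S ∉ chart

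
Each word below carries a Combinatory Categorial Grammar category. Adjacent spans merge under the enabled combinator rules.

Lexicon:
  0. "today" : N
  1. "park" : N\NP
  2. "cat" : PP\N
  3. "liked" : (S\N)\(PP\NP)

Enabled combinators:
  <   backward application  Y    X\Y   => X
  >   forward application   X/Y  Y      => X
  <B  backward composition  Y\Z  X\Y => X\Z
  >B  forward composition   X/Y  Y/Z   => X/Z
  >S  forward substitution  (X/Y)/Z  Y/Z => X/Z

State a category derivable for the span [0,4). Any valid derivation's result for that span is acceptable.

S

[0,4] S   <
  [0,1] "today" : N
  [1,4] S\N   <
    [1,3] PP\NP   <B
      [1,2] "park" : N\NP
      [2,3] "cat" : PP\N
    [3,4] "liked" : (S\N)\(PP\NP)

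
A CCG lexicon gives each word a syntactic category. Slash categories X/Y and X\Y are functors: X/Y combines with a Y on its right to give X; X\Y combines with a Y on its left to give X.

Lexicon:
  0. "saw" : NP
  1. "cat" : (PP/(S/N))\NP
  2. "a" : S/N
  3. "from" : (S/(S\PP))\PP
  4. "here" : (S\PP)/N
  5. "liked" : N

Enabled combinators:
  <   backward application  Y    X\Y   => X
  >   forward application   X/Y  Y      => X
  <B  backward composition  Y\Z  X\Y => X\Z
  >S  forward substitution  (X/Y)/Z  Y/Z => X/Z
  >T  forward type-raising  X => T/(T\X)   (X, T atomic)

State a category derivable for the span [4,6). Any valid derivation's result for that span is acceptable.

[0,6] S   >
  [0,4] S/(S\PP)   <
    [0,3] PP   >
      [0,2] PP/(S/N)   <
        [0,1] "saw" : NP
        [1,2] "cat" : (PP/(S/N))\NP
      [2,3] "a" : S/N
    [3,4] "from" : (S/(S\PP))\PP
  [4,6] S\PP   >
    [4,5] "here" : (S\PP)/N
    [5,6] "liked" : N

S\PP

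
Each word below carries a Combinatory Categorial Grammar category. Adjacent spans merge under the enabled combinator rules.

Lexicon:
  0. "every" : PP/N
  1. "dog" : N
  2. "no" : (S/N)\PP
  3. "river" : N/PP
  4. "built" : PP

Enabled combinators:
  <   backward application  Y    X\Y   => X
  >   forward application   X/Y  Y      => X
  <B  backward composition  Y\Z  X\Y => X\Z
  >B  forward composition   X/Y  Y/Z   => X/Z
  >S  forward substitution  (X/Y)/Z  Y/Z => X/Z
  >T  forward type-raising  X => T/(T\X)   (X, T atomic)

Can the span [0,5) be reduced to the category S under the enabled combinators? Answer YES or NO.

[0,5] S   >
  [0,3] S/N   <
    [0,2] PP   >
      [0,1] "every" : PP/N
      [1,2] "dog" : N
    [2,3] "no" : (S/N)\PP
  [3,5] N   >
    [3,4] "river" : N/PP
    [4,5] "built" : PP

YES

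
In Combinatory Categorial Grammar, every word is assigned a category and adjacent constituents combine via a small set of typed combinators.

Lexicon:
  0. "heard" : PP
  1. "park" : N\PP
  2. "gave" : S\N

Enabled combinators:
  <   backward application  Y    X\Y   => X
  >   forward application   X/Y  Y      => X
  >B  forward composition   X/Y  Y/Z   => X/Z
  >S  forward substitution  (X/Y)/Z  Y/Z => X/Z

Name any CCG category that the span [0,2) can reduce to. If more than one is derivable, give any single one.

[0,3] S   <
  [0,2] N   <
    [0,1] "heard" : PP
    [1,2] "park" : N\PP
  [2,3] "gave" : S\N

N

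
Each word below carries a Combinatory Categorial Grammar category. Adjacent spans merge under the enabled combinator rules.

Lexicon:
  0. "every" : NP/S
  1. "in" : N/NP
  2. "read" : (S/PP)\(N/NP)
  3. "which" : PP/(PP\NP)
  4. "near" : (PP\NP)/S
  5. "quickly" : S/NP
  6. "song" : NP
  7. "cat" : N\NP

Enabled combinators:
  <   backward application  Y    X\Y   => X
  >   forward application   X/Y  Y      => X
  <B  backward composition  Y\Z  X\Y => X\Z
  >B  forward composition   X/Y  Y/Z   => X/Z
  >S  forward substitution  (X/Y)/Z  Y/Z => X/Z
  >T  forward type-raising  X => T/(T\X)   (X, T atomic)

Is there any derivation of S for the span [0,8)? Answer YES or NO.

NO

NP/S N/NP (S/PP)\(N/NP) PP/(PP\NP) (PP\NP)/S S/NP NP N\NP
CKY chart[0,8] = {N, N/(N\N), NP/(NP\N), PP/(PP\N), S/(S\N)}; S ∉ chart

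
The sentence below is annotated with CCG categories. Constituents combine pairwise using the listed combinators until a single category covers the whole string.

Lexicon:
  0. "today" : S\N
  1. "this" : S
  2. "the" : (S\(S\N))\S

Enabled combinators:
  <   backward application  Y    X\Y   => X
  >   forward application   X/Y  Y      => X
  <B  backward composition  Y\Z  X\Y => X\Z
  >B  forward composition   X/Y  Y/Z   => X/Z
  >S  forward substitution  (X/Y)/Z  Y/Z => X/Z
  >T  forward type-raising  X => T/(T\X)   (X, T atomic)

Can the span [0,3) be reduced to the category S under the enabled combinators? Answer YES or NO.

[0,3] S   <
  [0,1] "today" : S\N
  [1,3] S\(S\N)   <
    [1,2] "this" : S
    [2,3] "the" : (S\(S\N))\S

YES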